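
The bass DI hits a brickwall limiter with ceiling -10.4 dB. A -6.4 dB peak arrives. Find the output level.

-10.4 dB

At ∞:1, everything above -10.4 dB is held at the ceiling.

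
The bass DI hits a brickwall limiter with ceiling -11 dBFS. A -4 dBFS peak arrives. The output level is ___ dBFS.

-11 dBFS

At ∞:1, everything above -11 dBFS is held at the ceiling.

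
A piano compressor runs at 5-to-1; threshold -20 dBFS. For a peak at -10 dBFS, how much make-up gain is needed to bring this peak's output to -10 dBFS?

The peak compresses to -20 + 10/5 = -18 dBFS.
To reach -10 dBFS requires -10 − (-18) = 8 dB of make-up.

8 dB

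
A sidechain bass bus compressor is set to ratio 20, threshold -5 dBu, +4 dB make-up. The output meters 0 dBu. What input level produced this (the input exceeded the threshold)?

15 dBu

Before make-up, the level was 0 − 4 = -4 dBu.
That's 1 dB above the -5 dBu threshold.
Input overshoot = R × output overshoot = 20 dB → input = -5 + 20 = 15 dBu.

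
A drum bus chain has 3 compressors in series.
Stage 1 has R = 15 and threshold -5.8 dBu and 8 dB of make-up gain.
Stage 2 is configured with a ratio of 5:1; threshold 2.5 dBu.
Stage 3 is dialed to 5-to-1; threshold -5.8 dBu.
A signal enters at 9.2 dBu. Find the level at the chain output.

Stage 1: 9.2 dBu is 15 dB over -5.8 dBu; at 15:1 that becomes 1 dB over, giving -4.8 dBu; +8 dB make-up → 3.2 dBu.
Stage 2: overshoot 0.7 dB → 0.7/5 = 0.14 dB → 2.64 dBu.
Stage 3: overshoot 8.44 dB → 8.44/5 = 1.688 dB → -4.112 dBu.

-4.112 dBu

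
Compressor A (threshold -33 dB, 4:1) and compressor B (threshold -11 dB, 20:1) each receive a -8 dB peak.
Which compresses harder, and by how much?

A, by 15.9 dB

A: GR = 25 − 25/4 = 18.75 dB.
B: GR = 3 − 3/20 = 2.85 dB.
A applies 15.9 dB more gain reduction.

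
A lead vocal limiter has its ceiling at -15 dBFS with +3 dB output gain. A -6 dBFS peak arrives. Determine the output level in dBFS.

A brickwall limiter is an ∞:1 compressor: any input above the ceiling is clamped to -15 dBFS.
Output gain then adds 3 dB: -15 + 3 = -12 dBFS.

-12 dBFS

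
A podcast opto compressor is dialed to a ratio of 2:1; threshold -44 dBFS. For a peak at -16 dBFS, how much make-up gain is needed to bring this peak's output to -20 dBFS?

10 dB

The peak compresses to -44 + 28/2 = -30 dBFS.
To reach -20 dBFS requires -20 − (-30) = 10 dB of make-up.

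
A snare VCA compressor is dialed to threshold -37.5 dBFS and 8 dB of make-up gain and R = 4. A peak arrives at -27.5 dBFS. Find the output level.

-27.5 dBFS sits 10 dB over threshold.
4:1 compression reduces that to 10/4 = 2.5 dB over.
That puts the output at -35 dBFS; make-up adds 8 dB, giving -27 dBFS.

-27 dBFS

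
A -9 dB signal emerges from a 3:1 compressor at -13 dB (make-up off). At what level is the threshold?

-15 dB

Let T be the threshold. Output overshoot = (input overshoot)/R, so -13 − T = (-9 − T)/3.
3·(-13 − T) = -9 − T → 2·T = -39 − (-9) = -30.
T = -30/2 = -15 dB.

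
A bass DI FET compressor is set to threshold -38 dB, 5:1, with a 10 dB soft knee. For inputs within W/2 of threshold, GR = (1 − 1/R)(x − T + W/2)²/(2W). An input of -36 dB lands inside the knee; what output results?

-37.96 dB

x − T + W/2 = -36 − (-38) + 5 = 7.
GR = (1 − 1/5) × 7² / 20 = 0.8 × 49 / 20 = 1.96 dB.
Output = -36 − 1.96 = -37.96 dB.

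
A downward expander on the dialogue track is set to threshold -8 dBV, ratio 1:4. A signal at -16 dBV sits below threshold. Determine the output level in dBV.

-40 dBV

The input is 8 dB below the -8 dBV threshold.
A 1:4 expander multiplies undershoot by 4: 8 × 4 = 32 dB below threshold.
Output = -8 − 32 = -40 dBV.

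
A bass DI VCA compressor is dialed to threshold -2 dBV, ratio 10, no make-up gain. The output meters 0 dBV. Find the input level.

That's 2 dB above the -2 dBV threshold.
Undo the ratio: input overshoot = 2 × 10 = 20 dB, giving input = 18 dBV.

18 dBV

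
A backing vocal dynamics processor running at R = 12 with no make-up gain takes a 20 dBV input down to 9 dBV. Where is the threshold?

8 dBV

Gain reduction = 20 − 9 = 11 dB; output overshoot = GR / (R − 1) = 11 / 11 = 1 dB.
Threshold = output − output overshoot = 9 − 1 = 8 dBV.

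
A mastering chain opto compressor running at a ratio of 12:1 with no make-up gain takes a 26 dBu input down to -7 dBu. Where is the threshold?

Input is 36 dB above T (since output overshoot × R = input overshoot: (-7 − T)·12 = 26 − T gives T = -10 dBu).
Check: -10 + (26 − (-10))/12 = -10 + 3 = -7 dBu. ✓

-10 dBu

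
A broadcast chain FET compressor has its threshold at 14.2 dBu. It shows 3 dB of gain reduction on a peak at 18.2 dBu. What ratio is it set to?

4:1

Input overshoot = 18.2 − 14.2 = 4 dB.
Output overshoot = 4 − 3 = 1 dB.
Ratio = input overshoot / output overshoot = 4 / 1 = 4.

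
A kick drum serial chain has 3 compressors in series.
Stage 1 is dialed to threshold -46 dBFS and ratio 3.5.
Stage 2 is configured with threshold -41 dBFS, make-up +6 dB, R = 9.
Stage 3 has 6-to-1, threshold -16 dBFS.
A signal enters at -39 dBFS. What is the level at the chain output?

Stage 1: overshoot 7 dB → 7/3.5 = 2 dB → -44 dBFS.
Stage 2: -44 dBFS ≤ -41 dBFS, so stage 2 doesn't engage; make-up brings it to -38 dBFS.
Stage 3: -38 dBFS ≤ -16 dBFS, so stage 3 doesn't engage; output -38 dBFS.

-38 dBFS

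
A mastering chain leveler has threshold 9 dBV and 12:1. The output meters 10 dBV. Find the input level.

21 dBV

Post-compression overshoot = 10 − 9 = 1 dB.
Input overshoot = R × output overshoot = 12 dB → input = 9 + 12 = 21 dBV.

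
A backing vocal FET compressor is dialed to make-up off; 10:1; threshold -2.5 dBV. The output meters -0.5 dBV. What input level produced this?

Post-compression overshoot = -0.5 − (-2.5) = 2 dB.
Undo the ratio: input overshoot = 2 × 10 = 20 dB, giving input = 17.5 dBV.

17.5 dBV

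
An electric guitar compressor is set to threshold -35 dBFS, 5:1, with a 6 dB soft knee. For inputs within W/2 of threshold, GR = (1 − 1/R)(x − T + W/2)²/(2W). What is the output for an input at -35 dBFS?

x − T + W/2 = -35 − (-35) + 3 = 3.
GR = (1 − 1/5) × 3² / 12 = 0.8 × 9 / 12 = 0.6 dB.
Output = -35 − 0.6 = -35.6 dBFS.

-35.6 dBFS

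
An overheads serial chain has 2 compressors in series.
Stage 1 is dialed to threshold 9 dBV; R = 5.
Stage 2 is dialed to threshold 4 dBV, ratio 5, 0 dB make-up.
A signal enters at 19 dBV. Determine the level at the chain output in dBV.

Stage 1: overshoot 10 dB → 10/5 = 2 dB → 11 dBV.
Stage 2: 7 dB above 4 dBV, reduced 5:1 to 1.4 dB above → 5.4 dBV.

5.4 dBV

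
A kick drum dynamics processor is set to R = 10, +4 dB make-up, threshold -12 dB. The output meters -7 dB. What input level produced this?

Before make-up, the level was -7 − 4 = -11 dB.
Post-compression overshoot = -11 − (-12) = 1 dB.
Input overshoot = R × output overshoot = 10 dB → input = -12 + 10 = -2 dB.

-2 dB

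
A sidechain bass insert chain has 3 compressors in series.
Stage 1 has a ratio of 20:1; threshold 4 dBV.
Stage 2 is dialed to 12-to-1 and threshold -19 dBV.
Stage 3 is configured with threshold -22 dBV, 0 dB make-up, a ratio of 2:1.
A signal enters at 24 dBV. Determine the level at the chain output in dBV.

-19.5 dBV

Stage 1: 24 dBV is 20 dB over 4 dBV; at 20:1 that becomes 1 dB over, giving 5 dBV.
Stage 2: 5 dBV is 24 dB over -19 dBV; at 12:1 that becomes 2 dB over, giving -17 dBV.
Stage 3: -17 dBV is 5 dB over -22 dBV; at 2:1 that becomes 2.5 dB over, giving -19.5 dBV.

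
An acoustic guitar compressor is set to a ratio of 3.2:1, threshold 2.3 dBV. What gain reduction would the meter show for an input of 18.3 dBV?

The signal is 16 dB above threshold.
A 3.2:1 ratio leaves 5 dB of that excess.
GR = overshoot in − overshoot out = 16 − 5 = 11 dB.

11 dB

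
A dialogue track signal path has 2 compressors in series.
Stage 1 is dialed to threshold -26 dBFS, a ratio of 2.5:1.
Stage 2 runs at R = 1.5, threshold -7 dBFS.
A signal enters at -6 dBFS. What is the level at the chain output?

Stage 1: 20 dB above -26 dBFS, reduced 2.5:1 to 8 dB above → -18 dBFS.
Stage 2: -18 dBFS is at or below the -7 dBFS threshold — no compression; output -18 dBFS.

-18 dBFS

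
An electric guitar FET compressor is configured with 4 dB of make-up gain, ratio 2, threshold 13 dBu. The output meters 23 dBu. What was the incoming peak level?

Remove make-up: 23 − 4 = 19 dBu.
The compressed level sits 19 − 13 = 6 dB over threshold.
Input overshoot = R × output overshoot = 12 dB → input = 13 + 12 = 25 dBu.

25 dBu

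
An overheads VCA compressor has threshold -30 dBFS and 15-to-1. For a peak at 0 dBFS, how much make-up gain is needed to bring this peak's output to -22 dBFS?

The peak compresses to -30 + 30/15 = -28 dBFS.
To reach -22 dBFS requires -22 − (-28) = 6 dB of make-up.

6 dB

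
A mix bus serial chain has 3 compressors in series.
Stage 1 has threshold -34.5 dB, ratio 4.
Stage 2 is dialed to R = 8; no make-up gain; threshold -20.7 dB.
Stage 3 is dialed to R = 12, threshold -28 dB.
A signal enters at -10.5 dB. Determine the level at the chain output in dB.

-28.5 dB

Stage 1: overshoot 24 dB → 24/4 = 6 dB → -28.5 dB.
Stage 2: -28.5 dB is at or below the -20.7 dB threshold — no compression; output -28.5 dB.
Stage 3: -28.5 dB is at or below the -28 dB threshold — no compression; output -28.5 dB.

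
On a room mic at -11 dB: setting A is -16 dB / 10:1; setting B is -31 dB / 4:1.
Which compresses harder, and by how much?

A: overshoot 5 dB → output overshoot 0.5 dB → GR 4.5 dB.
B: overshoot 20 dB → output overshoot 5 dB → GR 15 dB.
B applies 10.5 dB more gain reduction.

B, by 10.5 dB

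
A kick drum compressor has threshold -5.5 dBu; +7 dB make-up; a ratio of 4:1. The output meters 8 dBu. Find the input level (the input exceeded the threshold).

Stripping the +7 dB make-up gives 1 dBu at the gain stage.
Post-compression overshoot = 1 − (-5.5) = 6.5 dB.
Undo the ratio: input overshoot = 6.5 × 4 = 26 dB, giving input = 20.5 dBu.

20.5 dBu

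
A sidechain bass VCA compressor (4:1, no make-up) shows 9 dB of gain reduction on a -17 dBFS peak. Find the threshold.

Let T be the threshold. Output overshoot = (input overshoot)/R, so -26 − T = (-17 − T)/4.
4·(-26 − T) = -17 − T → 3·T = -104 − (-17) = -87.
T = -87/3 = -29 dBFS.

-29 dBFS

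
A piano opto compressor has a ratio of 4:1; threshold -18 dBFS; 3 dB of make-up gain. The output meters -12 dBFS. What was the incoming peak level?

-6 dBFS

Remove make-up: -12 − 3 = -15 dBFS.
The compressed level sits -15 − (-18) = 3 dB over threshold.
Input overshoot = R × output overshoot = 12 dB → input = -18 + 12 = -6 dBFS.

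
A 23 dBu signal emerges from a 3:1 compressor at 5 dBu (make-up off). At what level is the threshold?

Gain reduction = 23 − 5 = 18 dB; output overshoot = GR / (R − 1) = 18 / 2 = 9 dB.
Threshold = output − output overshoot = 5 − 9 = -4 dBu.

-4 dBu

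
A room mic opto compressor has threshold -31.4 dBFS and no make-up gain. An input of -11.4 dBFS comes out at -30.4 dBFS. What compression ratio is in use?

Input overshoot = -11.4 − (-31.4) = 20 dB; output overshoot = -30.4 − (-31.4) = 1 dB.
Ratio = 20 / 1 = 20.

20:1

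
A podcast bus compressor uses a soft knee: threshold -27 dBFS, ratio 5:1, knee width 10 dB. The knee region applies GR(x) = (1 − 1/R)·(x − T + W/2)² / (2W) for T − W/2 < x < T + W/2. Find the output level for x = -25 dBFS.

x − T + W/2 = -25 − (-27) + 5 = 7.
GR = (1 − 1/5) × 7² / 20 = 0.8 × 49 / 20 = 1.96 dB.
Output = -25 − 1.96 = -26.96 dBFS.

-26.96 dBFS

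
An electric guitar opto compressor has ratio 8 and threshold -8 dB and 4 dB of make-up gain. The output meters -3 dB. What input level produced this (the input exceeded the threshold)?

Remove make-up: -3 − 4 = -7 dB.
Post-compression overshoot = -7 − (-8) = 1 dB.
Undo the ratio: input overshoot = 1 × 8 = 8 dB, giving input = 0 dB.

0 dB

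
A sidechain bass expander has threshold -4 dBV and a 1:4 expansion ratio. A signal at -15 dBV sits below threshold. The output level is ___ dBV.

Undershoot = (-4) − (-15) = 11 dB.
At 1:4, that expands to 44 dB under threshold.
Output = -4 − 44 = -48 dBV.

-48 dBV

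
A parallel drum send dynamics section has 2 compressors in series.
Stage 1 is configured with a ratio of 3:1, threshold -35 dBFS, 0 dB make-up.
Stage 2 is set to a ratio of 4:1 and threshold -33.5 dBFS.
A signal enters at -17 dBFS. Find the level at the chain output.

Stage 1: overshoot 18 dB → 18/3 = 6 dB → -29 dBFS.
Stage 2: -29 dBFS is 4.5 dB over -33.5 dBFS; at 4:1 that becomes 1.125 dB over, giving -32.375 dBFS.

-32.375 dBFS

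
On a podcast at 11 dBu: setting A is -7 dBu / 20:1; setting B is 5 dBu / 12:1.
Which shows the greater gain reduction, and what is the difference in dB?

A, by 11.6 dB

A: overshoot 18 dB → output overshoot 0.9 dB → GR 17.1 dB.
B: overshoot 6 dB → output overshoot 0.5 dB → GR 5.5 dB.
A reduces 11.6 dB more.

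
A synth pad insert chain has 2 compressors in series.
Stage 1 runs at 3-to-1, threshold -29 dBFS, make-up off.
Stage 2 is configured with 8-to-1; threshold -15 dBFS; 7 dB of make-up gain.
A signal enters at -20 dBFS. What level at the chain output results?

-19 dBFS

Stage 1: overshoot 9 dB → 9/3 = 3 dB → -26 dBFS.
Stage 2: -26 dBFS is at or below the -15 dBFS threshold — no compression; make-up brings it to -19 dBFS.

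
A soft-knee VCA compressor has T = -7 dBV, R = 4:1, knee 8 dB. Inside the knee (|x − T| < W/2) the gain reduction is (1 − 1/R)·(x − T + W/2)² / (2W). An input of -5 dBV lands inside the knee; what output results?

x − T + W/2 = -5 − (-7) + 4 = 6.
GR = (1 − 1/4) × 6² / 16 = 0.75 × 36 / 16 = 1.6875 dB.
Output = -5 − 1.6875 = -6.6875 dBV.

-6.6875 dBV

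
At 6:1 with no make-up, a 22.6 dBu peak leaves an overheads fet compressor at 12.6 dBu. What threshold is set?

Gain reduction = 22.6 − 12.6 = 10 dB; output overshoot = GR / (R − 1) = 10 / 5 = 2 dB.
Threshold = output − output overshoot = 12.6 − 2 = 10.6 dBu.

10.6 dBu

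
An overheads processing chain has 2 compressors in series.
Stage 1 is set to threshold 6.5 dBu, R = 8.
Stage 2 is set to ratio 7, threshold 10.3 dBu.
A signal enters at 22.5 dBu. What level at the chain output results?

Stage 1: 22.5 dBu is 16 dB over 6.5 dBu; at 8:1 that becomes 2 dB over, giving 8.5 dBu.
Stage 2: 8.5 dBu ≤ 10.3 dBu, so stage 2 doesn't engage; output 8.5 dBu.

8.5 dBu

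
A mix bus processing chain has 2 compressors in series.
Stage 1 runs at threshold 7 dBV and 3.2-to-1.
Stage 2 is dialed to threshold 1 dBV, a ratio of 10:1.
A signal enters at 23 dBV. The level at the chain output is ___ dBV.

2.1 dBV

Stage 1: 23 dBV is 16 dB over 7 dBV; at 3.2:1 that becomes 5 dB over, giving 12 dBV.
Stage 2: 12 dBV is 11 dB over 1 dBV; at 10:1 that becomes 1.1 dB over, giving 2.1 dBV.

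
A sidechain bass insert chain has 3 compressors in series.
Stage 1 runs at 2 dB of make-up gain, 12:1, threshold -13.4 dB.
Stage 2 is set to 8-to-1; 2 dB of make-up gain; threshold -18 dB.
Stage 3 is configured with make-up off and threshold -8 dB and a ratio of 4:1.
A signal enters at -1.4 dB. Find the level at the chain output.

Stage 1: overshoot 12 dB → 12/12 = 1 dB → -12.4 dB; +2 dB make-up → -10.4 dB.
Stage 2: overshoot 7.6 dB → 7.6/8 = 0.95 dB → -17.05 dB; +2 dB make-up → -15.05 dB.
Stage 3: below threshold (-15.05 ≤ -8); passes unchanged; output -15.05 dB.

-15.05 dB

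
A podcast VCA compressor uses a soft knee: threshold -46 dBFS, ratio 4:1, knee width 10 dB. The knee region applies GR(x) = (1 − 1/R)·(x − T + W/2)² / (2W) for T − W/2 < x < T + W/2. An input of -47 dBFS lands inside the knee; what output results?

-47.6 dBFS

x − T + W/2 = -47 − (-46) + 5 = 4.
GR = (1 − 1/4) × 4² / 20 = 0.75 × 16 / 20 = 0.6 dB.
Output = -47 − 0.6 = -47.6 dBFS.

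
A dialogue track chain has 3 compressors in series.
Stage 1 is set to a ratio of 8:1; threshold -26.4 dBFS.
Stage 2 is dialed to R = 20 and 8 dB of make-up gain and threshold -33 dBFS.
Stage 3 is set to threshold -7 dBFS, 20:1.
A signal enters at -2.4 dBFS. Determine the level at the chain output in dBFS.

Stage 1: -2.4 dBFS is 24 dB over -26.4 dBFS; at 8:1 that becomes 3 dB over, giving -23.4 dBFS.
Stage 2: overshoot 9.6 dB → 9.6/20 = 0.48 dB → -32.52 dBFS; +8 dB make-up → -24.52 dBFS.
Stage 3: below threshold (-24.52 ≤ -7); passes unchanged; output -24.52 dBFS.

-24.52 dBFS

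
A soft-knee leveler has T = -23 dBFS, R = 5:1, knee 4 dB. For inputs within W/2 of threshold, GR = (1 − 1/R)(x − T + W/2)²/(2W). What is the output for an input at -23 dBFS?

x − T + W/2 = -23 − (-23) + 2 = 2.
GR = (1 − 1/5) × 2² / 8 = 0.8 × 4 / 8 = 0.4 dB.
Output = -23 − 0.4 = -23.4 dBFS.

-23.4 dBFS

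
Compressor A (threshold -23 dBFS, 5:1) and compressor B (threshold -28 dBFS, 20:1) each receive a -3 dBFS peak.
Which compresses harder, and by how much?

A: GR = 20 − 20/5 = 16 dB.
B: GR = 25 − 25/20 = 23.75 dB.
B reduces 7.75 dB more.

B, by 7.75 dB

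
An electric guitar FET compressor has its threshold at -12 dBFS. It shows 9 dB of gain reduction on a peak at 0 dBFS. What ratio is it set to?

Input overshoot = 0 − (-12) = 12 dB.
Output overshoot = 12 − 9 = 3 dB.
Ratio = input overshoot / output overshoot = 12 / 3 = 4.

4:1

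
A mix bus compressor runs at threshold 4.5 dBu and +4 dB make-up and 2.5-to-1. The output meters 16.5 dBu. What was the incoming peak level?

24.5 dBu

Stripping the +4 dB make-up gives 12.5 dBu at the gain stage.
That's 8 dB above the 4.5 dBu threshold.
Input overshoot = R × output overshoot = 20 dB → input = 4.5 + 20 = 24.5 dBu.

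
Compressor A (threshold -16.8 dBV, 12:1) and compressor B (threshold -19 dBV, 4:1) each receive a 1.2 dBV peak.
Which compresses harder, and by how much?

A, by 1.35 dB

A: 18 dB over, compressed to 1.5 dB over, so 16.5 dB of GR.
B: 20.2 dB over, compressed to 5.05 dB over, so 15.15 dB of GR.
Difference: 1.35 dB in favour of A.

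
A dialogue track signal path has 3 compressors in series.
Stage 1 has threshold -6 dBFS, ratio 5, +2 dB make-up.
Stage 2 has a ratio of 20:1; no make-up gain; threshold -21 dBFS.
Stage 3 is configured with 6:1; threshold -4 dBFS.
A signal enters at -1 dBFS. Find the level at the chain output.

-20.1 dBFS

Stage 1: -1 dBFS is 5 dB over -6 dBFS; at 5:1 that becomes 1 dB over, giving -5 dBFS; +2 dB make-up → -3 dBFS.
Stage 2: -3 dBFS is 18 dB over -21 dBFS; at 20:1 that becomes 0.9 dB over, giving -20.1 dBFS.
Stage 3: below threshold (-20.1 ≤ -4); passes unchanged; output -20.1 dBFS.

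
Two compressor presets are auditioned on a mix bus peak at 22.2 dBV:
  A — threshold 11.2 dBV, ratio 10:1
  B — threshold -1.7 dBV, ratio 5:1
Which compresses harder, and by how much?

A: 11 dB over, compressed to 1.1 dB over, so 9.9 dB of GR.
B: 23.9 dB over, compressed to 4.78 dB over, so 19.12 dB of GR.
B applies 9.22 dB more gain reduction.

B, by 9.22 dB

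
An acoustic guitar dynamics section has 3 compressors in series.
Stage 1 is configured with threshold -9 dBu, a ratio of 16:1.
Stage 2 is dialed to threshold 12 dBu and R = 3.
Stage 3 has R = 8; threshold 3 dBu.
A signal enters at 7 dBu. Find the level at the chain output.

Stage 1: 16 dB above -9 dBu, reduced 16:1 to 1 dB above → -8 dBu.
Stage 2: below threshold (-8 ≤ 12); passes unchanged; output -8 dBu.
Stage 3: -8 dBu ≤ 3 dBu, so stage 3 doesn't engage; output -8 dBu.

-8 dBu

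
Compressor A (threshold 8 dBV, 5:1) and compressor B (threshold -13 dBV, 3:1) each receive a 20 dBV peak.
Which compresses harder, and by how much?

B, by 12.4 dB

A: 12 dB over, compressed to 2.4 dB over, so 9.6 dB of GR.
B: 33 dB over, compressed to 11 dB over, so 22 dB of GR.
B reduces 12.4 dB more.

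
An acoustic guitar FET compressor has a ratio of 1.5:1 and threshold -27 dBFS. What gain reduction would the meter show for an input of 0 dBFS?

0 dBFS exceeds the threshold by 27 dB.
After 1.5:1 compression the overshoot becomes 27/1.5 = 18 dB.
Gain reduction = 27 − 18 = 9 dB.

9 dB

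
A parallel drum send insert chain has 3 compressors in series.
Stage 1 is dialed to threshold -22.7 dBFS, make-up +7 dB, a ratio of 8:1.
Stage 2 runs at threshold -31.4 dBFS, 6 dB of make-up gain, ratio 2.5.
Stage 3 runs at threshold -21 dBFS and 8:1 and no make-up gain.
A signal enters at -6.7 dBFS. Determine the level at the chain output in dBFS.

-20.665 dBFS

Stage 1: overshoot 16 dB → 16/8 = 2 dB → -20.7 dBFS; +7 dB make-up → -13.7 dBFS.
Stage 2: 17.7 dB above -31.4 dBFS, reduced 2.5:1 to 7.08 dB above → -24.32 dBFS; +6 dB make-up → -18.32 dBFS.
Stage 3: -18.32 dBFS is 2.68 dB over -21 dBFS; at 8:1 that becomes 0.335 dB over, giving -20.665 dBFS.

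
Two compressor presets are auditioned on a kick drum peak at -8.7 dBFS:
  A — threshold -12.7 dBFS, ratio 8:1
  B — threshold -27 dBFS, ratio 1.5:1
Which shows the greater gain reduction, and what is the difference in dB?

A: overshoot 4 dB → output overshoot 0.5 dB → GR 3.5 dB.
B: overshoot 18.3 dB → output overshoot 12.2 dB → GR 6.1 dB.
Difference: 2.6 dB in favour of B.

B, by 2.6 dB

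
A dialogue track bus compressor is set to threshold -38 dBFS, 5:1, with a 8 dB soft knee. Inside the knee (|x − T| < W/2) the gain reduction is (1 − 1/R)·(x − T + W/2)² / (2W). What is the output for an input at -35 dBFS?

x − T + W/2 = -35 − (-38) + 4 = 7.
GR = (1 − 1/5) × 7² / 16 = 0.8 × 49 / 16 = 2.45 dB.
Output = -35 − 2.45 = -37.45 dBFS.

-37.45 dBFS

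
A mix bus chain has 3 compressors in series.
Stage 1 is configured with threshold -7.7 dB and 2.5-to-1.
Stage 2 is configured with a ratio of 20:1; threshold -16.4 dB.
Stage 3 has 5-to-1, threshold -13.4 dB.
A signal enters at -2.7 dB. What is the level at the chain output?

-15.865 dB

Stage 1: -2.7 dB is 5 dB over -7.7 dB; at 2.5:1 that becomes 2 dB over, giving -5.7 dB.
Stage 2: -5.7 dB is 10.7 dB over -16.4 dB; at 20:1 that becomes 0.535 dB over, giving -15.865 dB.
Stage 3: below threshold (-15.865 ≤ -13.4); passes unchanged; output -15.865 dB.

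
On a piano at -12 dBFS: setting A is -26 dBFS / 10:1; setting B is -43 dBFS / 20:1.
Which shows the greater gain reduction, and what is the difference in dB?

A: overshoot 14 dB → output overshoot 1.4 dB → GR 12.6 dB.
B: overshoot 31 dB → output overshoot 1.55 dB → GR 29.45 dB.
Difference: 16.85 dB in favour of B.

B, by 16.85 dB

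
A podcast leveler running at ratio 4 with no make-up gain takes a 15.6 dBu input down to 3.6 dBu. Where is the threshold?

Gain reduction = 15.6 − 3.6 = 12 dB; output overshoot = GR / (R − 1) = 12 / 3 = 4 dB.
Threshold = output − output overshoot = 3.6 − 4 = -0.4 dBu.

-0.4 dBu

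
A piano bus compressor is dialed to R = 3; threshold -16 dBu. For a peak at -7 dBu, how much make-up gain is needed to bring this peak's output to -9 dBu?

Overshoot 9 dB → 9/3 = 3 dB after compression, so the compressed level is -16 + 3 = -13 dBu.
Make-up = target − compressed = -9 − (-13) = 4 dB.

4 dB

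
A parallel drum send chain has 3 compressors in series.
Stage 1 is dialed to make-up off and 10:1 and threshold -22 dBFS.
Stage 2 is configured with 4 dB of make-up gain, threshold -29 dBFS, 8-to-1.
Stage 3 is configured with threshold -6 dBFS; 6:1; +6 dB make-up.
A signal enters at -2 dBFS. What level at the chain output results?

-17.875 dBFS

Stage 1: -2 dBFS is 20 dB over -22 dBFS; at 10:1 that becomes 2 dB over, giving -20 dBFS.
Stage 2: overshoot 9 dB → 9/8 = 1.125 dB → -27.875 dBFS; +4 dB make-up → -23.875 dBFS.
Stage 3: -23.875 dBFS ≤ -6 dBFS, so stage 3 doesn't engage; make-up brings it to -17.875 dBFS.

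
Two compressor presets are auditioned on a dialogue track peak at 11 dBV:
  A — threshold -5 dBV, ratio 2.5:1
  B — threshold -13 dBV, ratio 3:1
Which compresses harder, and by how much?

B, by 6.4 dB

A: overshoot 16 dB → output overshoot 6.4 dB → GR 9.6 dB.
B: overshoot 24 dB → output overshoot 8 dB → GR 16 dB.
B reduces 6.4 dB more.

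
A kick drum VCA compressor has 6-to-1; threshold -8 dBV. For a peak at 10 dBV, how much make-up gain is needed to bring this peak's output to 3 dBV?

Without make-up, output = threshold + overshoot/6 = -8 + 3 = -5 dBV.
Gap to target: 8 dB.

8 dB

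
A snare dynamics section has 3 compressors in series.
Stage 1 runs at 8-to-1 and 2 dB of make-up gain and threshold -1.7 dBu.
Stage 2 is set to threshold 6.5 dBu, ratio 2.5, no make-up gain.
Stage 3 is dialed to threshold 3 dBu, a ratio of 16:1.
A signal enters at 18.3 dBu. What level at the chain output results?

Stage 1: overshoot 20 dB → 20/8 = 2.5 dB → 0.8 dBu; +2 dB make-up → 2.8 dBu.
Stage 2: below threshold (2.8 ≤ 6.5); passes unchanged; output 2.8 dBu.
Stage 3: 2.8 dBu ≤ 3 dBu, so stage 3 doesn't engage; output 2.8 dBu.

2.8 dBu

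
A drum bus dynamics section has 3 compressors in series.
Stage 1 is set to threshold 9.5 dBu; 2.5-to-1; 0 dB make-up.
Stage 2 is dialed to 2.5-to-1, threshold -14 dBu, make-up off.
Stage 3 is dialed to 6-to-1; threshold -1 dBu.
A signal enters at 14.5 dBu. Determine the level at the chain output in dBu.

Stage 1: 5 dB above 9.5 dBu, reduced 2.5:1 to 2 dB above → 11.5 dBu.
Stage 2: 25.5 dB above -14 dBu, reduced 2.5:1 to 10.2 dB above → -3.8 dBu.
Stage 3: -3.8 dBu ≤ -1 dBu, so stage 3 doesn't engage; output -3.8 dBu.

-3.8 dBu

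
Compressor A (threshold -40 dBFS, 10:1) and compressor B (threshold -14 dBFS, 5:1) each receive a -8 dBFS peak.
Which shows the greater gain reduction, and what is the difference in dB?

A: overshoot 32 dB → output overshoot 3.2 dB → GR 28.8 dB.
B: overshoot 6 dB → output overshoot 1.2 dB → GR 4.8 dB.
Difference: 24 dB in favour of A.

A, by 24 dB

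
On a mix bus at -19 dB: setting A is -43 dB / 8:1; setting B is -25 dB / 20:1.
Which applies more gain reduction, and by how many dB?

A, by 15.3 dB

A: overshoot 24 dB → output overshoot 3 dB → GR 21 dB.
B: overshoot 6 dB → output overshoot 0.3 dB → GR 5.7 dB.
Difference: 15.3 dB in favour of A.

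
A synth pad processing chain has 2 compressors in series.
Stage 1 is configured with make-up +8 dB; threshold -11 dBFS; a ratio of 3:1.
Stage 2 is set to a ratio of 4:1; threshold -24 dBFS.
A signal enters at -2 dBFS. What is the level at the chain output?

-18 dBFS

Stage 1: 9 dB above -11 dBFS, reduced 3:1 to 3 dB above → -8 dBFS; +8 dB make-up → 0 dBFS.
Stage 2: 0 dBFS is 24 dB over -24 dBFS; at 4:1 that becomes 6 dB over, giving -18 dBFS.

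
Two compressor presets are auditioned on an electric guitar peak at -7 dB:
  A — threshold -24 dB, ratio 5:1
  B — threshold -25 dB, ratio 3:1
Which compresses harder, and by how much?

A: overshoot 17 dB → output overshoot 3.4 dB → GR 13.6 dB.
B: overshoot 18 dB → output overshoot 6 dB → GR 12 dB.
A applies 1.6 dB more gain reduction.

A, by 1.6 dB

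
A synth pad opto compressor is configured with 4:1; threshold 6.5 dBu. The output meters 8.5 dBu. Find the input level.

That's 2 dB above the 6.5 dBu threshold.
Input overshoot = R × output overshoot = 8 dB → input = 6.5 + 8 = 14.5 dBu.

14.5 dBu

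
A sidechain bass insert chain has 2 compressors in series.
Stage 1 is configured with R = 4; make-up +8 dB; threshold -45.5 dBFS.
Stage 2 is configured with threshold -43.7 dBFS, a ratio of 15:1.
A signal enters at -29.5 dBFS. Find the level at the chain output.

Stage 1: 16 dB above -45.5 dBFS, reduced 4:1 to 4 dB above → -41.5 dBFS; +8 dB make-up → -33.5 dBFS.
Stage 2: 10.2 dB above -43.7 dBFS, reduced 15:1 to 0.68 dB above → -43.02 dBFS.

-43.02 dBFS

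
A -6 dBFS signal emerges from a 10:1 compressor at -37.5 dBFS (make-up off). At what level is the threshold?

Input is 35 dB above T (since output overshoot × R = input overshoot: (-37.5 − T)·10 = -6 − T gives T = -41 dBFS).
Check: -41 + (-6 − (-41))/10 = -41 + 3.5 = -37.5 dBFS. ✓

-41 dBFS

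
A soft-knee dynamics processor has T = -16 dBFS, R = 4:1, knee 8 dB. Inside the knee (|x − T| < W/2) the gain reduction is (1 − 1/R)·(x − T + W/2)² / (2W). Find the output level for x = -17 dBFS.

-17.421875 dBFS

x − T + W/2 = -17 − (-16) + 4 = 3.
GR = (1 − 1/4) × 3² / 16 = 0.75 × 9 / 16 = 0.421875 dB.
Output = -17 − 0.421875 = -17.421875 dBFS.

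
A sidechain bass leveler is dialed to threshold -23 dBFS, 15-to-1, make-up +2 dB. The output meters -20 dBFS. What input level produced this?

-8 dBFS

Remove make-up: -20 − 2 = -22 dBFS.
Post-compression overshoot = -22 − (-23) = 1 dB.
Undo the ratio: input overshoot = 1 × 15 = 15 dB, giving input = -8 dBFS.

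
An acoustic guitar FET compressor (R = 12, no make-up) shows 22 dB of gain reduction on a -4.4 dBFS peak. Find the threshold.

-28.4 dBFS

Input is 24 dB above T (since output overshoot × R = input overshoot: (-26.4 − T)·12 = -4.4 − T gives T = -28.4 dBFS).
Check: -28.4 + (-4.4 − (-28.4))/12 = -28.4 + 2 = -26.4 dBFS. ✓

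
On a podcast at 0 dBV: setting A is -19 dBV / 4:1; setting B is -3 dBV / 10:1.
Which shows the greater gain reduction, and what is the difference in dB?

A, by 11.55 dB

A: overshoot 19 dB → output overshoot 4.75 dB → GR 14.25 dB.
B: overshoot 3 dB → output overshoot 0.3 dB → GR 2.7 dB.
Difference: 11.55 dB in favour of A.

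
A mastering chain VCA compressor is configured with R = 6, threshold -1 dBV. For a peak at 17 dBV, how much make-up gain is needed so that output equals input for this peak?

Without make-up, output = threshold + overshoot/6 = -1 + 3 = 2 dBV.
Gap to target: 15 dB.

15 dB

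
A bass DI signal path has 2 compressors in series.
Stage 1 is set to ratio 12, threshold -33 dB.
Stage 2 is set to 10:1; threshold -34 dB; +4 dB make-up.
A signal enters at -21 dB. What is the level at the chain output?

Stage 1: -21 dB is 12 dB over -33 dB; at 12:1 that becomes 1 dB over, giving -32 dB.
Stage 2: overshoot 2 dB → 2/10 = 0.2 dB → -33.8 dB; +4 dB make-up → -29.8 dB.

-29.8 dB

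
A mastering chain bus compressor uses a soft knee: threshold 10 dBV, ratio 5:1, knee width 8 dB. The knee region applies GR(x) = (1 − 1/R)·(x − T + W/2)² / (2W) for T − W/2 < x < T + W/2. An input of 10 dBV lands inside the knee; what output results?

9.2 dBV

x − T + W/2 = 10 − 10 + 4 = 4.
GR = (1 − 1/5) × 4² / 16 = 0.8 × 16 / 16 = 0.8 dB.
Output = 10 − 0.8 = 9.2 dBV.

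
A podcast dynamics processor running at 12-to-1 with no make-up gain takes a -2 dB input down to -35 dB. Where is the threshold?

-38 dB

Input is 36 dB above T (since output overshoot × R = input overshoot: (-35 − T)·12 = -2 − T gives T = -38 dB).
Check: -38 + (-2 − (-38))/12 = -38 + 3 = -35 dB. ✓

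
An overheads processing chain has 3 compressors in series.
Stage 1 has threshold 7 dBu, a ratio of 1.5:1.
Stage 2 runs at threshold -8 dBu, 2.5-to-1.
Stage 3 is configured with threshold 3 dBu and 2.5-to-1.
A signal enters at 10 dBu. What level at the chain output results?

-1.2 dBu

Stage 1: 10 dBu is 3 dB over 7 dBu; at 1.5:1 that becomes 2 dB over, giving 9 dBu.
Stage 2: overshoot 17 dB → 17/2.5 = 6.8 dB → -1.2 dBu.
Stage 3: below threshold (-1.2 ≤ 3); passes unchanged; output -1.2 dBu.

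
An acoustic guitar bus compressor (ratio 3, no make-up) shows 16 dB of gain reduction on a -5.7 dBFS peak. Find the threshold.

Gain reduction = -5.7 − (-21.7) = 16 dB; output overshoot = GR / (R − 1) = 16 / 2 = 8 dB.
Threshold = output − output overshoot = -21.7 − 8 = -29.7 dBFS.

-29.7 dBFS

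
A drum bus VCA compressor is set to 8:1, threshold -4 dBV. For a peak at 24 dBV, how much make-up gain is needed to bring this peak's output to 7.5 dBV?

Overshoot 28 dB → 28/8 = 3.5 dB after compression, so the compressed level is -4 + 3.5 = -0.5 dBV.
Make-up = target − compressed = 7.5 − (-0.5) = 8 dB.

8 dB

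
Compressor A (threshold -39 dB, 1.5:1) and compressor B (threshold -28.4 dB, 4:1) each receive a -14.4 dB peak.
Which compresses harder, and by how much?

A: 24.6 dB over, compressed to 16.4 dB over, so 8.2 dB of GR.
B: 14 dB over, compressed to 3.5 dB over, so 10.5 dB of GR.
B applies 2.3 dB more gain reduction.

B, by 2.3 dB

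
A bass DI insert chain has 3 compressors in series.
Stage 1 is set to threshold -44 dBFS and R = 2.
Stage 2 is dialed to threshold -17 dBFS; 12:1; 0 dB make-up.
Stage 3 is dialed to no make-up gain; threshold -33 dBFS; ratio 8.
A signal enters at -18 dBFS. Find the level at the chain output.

-32.75 dBFS

Stage 1: overshoot 26 dB → 26/2 = 13 dB → -31 dBFS.
Stage 2: below threshold (-31 ≤ -17); passes unchanged; output -31 dBFS.
Stage 3: 2 dB above -33 dBFS, reduced 8:1 to 0.25 dB above → -32.75 dBFS.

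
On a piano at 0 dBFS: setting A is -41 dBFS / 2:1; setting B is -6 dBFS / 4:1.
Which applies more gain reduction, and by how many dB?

A, by 16 dB

A: overshoot 41 dB → output overshoot 20.5 dB → GR 20.5 dB.
B: overshoot 6 dB → output overshoot 1.5 dB → GR 4.5 dB.
A reduces 16 dB more.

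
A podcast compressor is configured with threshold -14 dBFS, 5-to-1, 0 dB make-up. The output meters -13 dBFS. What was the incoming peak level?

-9 dBFS

That's 1 dB above the -14 dBFS threshold.
Input overshoot = R × output overshoot = 5 dB → input = -14 + 5 = -9 dBFS.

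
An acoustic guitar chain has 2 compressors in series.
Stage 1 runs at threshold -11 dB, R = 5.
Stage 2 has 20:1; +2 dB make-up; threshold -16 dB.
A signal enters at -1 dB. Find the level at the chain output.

-13.65 dB

Stage 1: -1 dB is 10 dB over -11 dB; at 5:1 that becomes 2 dB over, giving -9 dB.
Stage 2: overshoot 7 dB → 7/20 = 0.35 dB → -15.65 dB; +2 dB make-up → -13.65 dB.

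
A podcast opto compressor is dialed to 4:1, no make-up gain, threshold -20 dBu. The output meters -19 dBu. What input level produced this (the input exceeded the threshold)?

-16 dBu

That's 1 dB above the -20 dBu threshold.
Undo the ratio: input overshoot = 1 × 4 = 4 dB, giving input = -16 dBu.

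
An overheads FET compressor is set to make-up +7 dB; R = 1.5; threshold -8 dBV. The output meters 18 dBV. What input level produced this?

20.5 dBV

Remove make-up: 18 − 7 = 11 dBV.
The compressed level sits 11 − (-8) = 19 dB over threshold.
Before 1.5:1 compression the overshoot was 19 × 1.5 = 28.5 dB, so input = -8 + 28.5 = 20.5 dBV.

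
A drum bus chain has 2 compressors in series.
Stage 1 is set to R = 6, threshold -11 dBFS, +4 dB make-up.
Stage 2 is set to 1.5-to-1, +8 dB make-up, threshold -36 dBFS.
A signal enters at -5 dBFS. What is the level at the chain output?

Stage 1: 6 dB above -11 dBFS, reduced 6:1 to 1 dB above → -10 dBFS; +4 dB make-up → -6 dBFS.
Stage 2: 30 dB above -36 dBFS, reduced 1.5:1 to 20 dB above → -16 dBFS; +8 dB make-up → -8 dBFS.

-8 dBFS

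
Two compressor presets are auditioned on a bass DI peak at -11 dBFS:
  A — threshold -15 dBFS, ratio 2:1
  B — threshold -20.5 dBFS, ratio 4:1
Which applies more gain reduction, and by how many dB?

A: 4 dB over, compressed to 2 dB over, so 2 dB of GR.
B: 9.5 dB over, compressed to 2.375 dB over, so 7.125 dB of GR.
B applies 5.125 dB more gain reduction.

B, by 5.125 dB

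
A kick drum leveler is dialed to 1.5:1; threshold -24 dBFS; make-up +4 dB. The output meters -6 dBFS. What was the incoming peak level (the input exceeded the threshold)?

-3 dBFS

Remove make-up: -6 − 4 = -10 dBFS.
Post-compression overshoot = -10 − (-24) = 14 dB.
Input overshoot = R × output overshoot = 21 dB → input = -24 + 21 = -3 dBFS.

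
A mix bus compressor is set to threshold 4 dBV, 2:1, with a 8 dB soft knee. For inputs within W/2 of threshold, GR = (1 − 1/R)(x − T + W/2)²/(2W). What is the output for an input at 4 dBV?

x − T + W/2 = 4 − 4 + 4 = 4.
GR = (1 − 1/2) × 4² / 16 = 0.5 × 16 / 16 = 0.5 dB.
Output = 4 − 0.5 = 3.5 dBV.

3.5 dBV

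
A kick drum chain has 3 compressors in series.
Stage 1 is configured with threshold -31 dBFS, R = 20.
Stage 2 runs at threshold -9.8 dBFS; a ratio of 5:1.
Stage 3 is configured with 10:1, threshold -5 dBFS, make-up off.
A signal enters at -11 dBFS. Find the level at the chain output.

-30 dBFS

Stage 1: 20 dB above -31 dBFS, reduced 20:1 to 1 dB above → -30 dBFS.
Stage 2: -30 dBFS ≤ -9.8 dBFS, so stage 2 doesn't engage; output -30 dBFS.
Stage 3: -30 dBFS ≤ -5 dBFS, so stage 3 doesn't engage; output -30 dBFS.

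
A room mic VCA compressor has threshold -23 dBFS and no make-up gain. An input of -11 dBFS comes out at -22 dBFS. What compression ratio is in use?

Input overshoot = -11 − (-23) = 12 dB; output overshoot = -22 − (-23) = 1 dB.
Ratio = 12 / 1 = 12.

12:1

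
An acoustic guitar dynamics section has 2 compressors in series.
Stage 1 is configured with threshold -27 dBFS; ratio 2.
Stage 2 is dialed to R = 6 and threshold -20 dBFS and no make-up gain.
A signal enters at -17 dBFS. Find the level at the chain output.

Stage 1: overshoot 10 dB → 10/2 = 5 dB → -22 dBFS.
Stage 2: -22 dBFS ≤ -20 dBFS, so stage 2 doesn't engage; output -22 dBFS.

-22 dBFS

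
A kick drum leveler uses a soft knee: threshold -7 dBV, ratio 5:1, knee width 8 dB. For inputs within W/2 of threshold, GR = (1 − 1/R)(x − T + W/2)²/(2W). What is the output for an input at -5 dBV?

x − T + W/2 = -5 − (-7) + 4 = 6.
GR = (1 − 1/5) × 6² / 16 = 0.8 × 36 / 16 = 1.8 dB.
Output = -5 − 1.8 = -6.8 dBV.

-6.8 dBV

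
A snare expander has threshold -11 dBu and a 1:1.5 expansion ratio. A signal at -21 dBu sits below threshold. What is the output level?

The input is 10 dB below the -11 dBu threshold.
A 1:1.5 expander multiplies undershoot by 1.5: 10 × 1.5 = 15 dB below threshold.
Output = -11 − 15 = -26 dBu.

-26 dBu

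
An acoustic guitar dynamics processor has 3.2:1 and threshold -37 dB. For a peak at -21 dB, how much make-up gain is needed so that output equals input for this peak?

The peak compresses to -37 + 16/3.2 = -32 dB.
To reach -21 dB requires -21 − (-32) = 11 dB of make-up.

11 dB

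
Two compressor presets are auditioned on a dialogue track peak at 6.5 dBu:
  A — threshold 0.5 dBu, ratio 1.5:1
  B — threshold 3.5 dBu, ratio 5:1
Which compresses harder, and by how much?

A: 6 dB over, compressed to 4 dB over, so 2 dB of GR.
B: 3 dB over, compressed to 0.6 dB over, so 2.4 dB of GR.
Difference: 0.4 dB in favour of B.

B, by 0.4 dB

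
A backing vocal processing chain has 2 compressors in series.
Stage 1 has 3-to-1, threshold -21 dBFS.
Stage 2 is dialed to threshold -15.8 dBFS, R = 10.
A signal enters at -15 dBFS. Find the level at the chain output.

-19 dBFS

Stage 1: -15 dBFS is 6 dB over -21 dBFS; at 3:1 that becomes 2 dB over, giving -19 dBFS.
Stage 2: below threshold (-19 ≤ -15.8); passes unchanged; output -19 dBFS.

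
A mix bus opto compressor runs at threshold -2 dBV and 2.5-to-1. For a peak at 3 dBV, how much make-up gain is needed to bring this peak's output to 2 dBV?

Overshoot 5 dB → 5/2.5 = 2 dB after compression, so the compressed level is -2 + 2 = 0 dBV.
Make-up = target − compressed = 2 − 0 = 2 dB.

2 dB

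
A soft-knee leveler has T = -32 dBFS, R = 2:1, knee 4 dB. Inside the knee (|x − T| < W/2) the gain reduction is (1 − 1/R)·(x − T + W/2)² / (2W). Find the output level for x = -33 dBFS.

x − T + W/2 = -33 − (-32) + 2 = 1.
GR = (1 − 1/2) × 1² / 8 = 0.5 × 1 / 8 = 0.0625 dB.
Output = -33 − 0.0625 = -33.0625 dBFS.

-33.0625 dBFS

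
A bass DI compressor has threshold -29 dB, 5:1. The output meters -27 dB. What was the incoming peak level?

The compressed level sits -27 − (-29) = 2 dB over threshold.
Before 5:1 compression the overshoot was 2 × 5 = 10 dB, so input = -29 + 10 = -19 dB.

-19 dB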